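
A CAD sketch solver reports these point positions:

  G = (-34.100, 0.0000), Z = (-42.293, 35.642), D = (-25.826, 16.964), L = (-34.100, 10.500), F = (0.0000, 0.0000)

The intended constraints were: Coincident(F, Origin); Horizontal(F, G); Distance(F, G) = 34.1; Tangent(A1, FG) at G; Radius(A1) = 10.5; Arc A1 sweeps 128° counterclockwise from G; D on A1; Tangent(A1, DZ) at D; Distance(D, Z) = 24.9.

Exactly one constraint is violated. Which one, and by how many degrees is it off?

Tangent(A1, DZ) at D — off by 3.40°.

F = (0.00, 0.00) ✓; F.y = 0.00, G.y = 0.00 ✓; |FG| = 34.10 ✓; ∠(LG, GF) = 90.00° ✓; |LG| = 10.50 ✓; bearing(L→D) − bearing(L→G) = 128.0° ✓; |LD| = 10.50 ✓; ∠(LD, DZ) = 86.60° ✗; |DZ| = 24.90 ✓.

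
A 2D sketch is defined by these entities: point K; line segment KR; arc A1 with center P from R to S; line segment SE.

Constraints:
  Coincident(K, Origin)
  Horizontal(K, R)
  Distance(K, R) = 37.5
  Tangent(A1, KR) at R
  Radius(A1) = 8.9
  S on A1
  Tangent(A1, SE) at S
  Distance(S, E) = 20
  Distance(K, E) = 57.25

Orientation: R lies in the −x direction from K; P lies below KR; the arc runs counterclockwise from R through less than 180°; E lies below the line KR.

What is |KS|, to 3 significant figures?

46.6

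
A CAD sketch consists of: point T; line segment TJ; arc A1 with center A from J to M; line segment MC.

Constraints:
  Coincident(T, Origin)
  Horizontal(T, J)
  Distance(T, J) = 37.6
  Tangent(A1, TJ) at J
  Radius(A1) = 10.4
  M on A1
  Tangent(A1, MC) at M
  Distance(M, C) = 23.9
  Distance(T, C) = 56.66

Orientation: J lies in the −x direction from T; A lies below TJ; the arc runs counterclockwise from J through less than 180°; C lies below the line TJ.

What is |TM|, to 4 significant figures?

49.36

Checks: T = (0.00, 0.00) ✓; |AM| = 10.40 ✓; ∠(AM, MC) = 90.00° ✓; |MC| = 23.90 ✓; |TC| = 56.66 ✓.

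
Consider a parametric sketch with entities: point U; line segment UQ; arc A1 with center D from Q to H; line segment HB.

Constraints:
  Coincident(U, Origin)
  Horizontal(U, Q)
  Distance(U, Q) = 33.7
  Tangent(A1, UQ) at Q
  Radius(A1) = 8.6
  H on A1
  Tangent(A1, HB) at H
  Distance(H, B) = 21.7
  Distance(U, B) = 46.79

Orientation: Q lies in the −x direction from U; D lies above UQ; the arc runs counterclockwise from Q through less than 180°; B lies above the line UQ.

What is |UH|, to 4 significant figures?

28.40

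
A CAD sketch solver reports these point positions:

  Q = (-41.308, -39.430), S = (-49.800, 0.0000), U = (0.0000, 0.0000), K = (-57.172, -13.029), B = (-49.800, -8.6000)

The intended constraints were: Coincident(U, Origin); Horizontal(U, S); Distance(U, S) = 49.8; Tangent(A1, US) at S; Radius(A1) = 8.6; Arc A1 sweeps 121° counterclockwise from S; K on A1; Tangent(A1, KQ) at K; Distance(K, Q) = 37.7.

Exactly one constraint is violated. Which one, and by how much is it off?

Distance(K, Q) = 37.7 — off by 6.90.

U = (0.00, 0.00) ✓; U.y = 0.00, S.y = 0.00 ✓; |US| = 49.80 ✓; ∠(BS, SU) = 90.00° ✓; |BS| = 8.600 ✓; bearing(B→K) − bearing(B→S) = 121.0° ✓; |BK| = 8.600 ✓; ∠(BK, KQ) = 90.00° ✓; |KQ| = 30.80 ✗.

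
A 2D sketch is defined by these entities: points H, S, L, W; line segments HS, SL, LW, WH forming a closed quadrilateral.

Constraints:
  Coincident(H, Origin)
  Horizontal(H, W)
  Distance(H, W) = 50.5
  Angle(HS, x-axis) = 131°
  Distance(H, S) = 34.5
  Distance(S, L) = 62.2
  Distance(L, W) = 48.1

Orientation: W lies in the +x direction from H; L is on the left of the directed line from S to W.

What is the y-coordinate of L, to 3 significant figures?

46.0

Checks: |SL| = 62.20 ✓; |LW| = 48.10 ✓.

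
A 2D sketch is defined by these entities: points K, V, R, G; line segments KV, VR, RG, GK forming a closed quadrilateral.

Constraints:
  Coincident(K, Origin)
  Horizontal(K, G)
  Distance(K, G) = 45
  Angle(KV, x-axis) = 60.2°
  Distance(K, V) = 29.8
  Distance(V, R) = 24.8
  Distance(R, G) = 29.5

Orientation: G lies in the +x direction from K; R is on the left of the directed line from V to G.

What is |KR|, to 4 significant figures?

48.91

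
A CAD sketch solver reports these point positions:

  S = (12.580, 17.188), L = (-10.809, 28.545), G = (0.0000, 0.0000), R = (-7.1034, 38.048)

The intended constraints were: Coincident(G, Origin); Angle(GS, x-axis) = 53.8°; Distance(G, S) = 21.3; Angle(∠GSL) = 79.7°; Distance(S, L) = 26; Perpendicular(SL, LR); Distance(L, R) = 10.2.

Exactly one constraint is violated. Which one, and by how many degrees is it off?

Perpendicular(SL, LR) — off by 4.60°.

G = (0.00, 0.00) ✓; GS at 53.80° ✓; |GS| = 21.30 ✓; ∠GSL = 79.70° ✓; |SL| = 26.00 ✓; ∠(SL, LR) = 85.40° ✗; |LR| = 10.20 ✓.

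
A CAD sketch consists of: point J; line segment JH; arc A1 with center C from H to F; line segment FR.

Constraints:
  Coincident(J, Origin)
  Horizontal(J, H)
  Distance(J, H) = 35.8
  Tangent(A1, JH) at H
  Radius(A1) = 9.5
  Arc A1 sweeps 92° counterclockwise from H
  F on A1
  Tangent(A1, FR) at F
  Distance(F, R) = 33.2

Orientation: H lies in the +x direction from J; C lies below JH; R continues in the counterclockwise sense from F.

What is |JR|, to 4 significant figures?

51.03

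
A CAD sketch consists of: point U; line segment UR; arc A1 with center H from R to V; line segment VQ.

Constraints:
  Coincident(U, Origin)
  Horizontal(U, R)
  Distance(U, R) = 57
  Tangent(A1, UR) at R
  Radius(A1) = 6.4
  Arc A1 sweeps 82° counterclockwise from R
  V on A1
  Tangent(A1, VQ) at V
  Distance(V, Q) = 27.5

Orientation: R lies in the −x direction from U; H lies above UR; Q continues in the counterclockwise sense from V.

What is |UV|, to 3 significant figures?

51.0

U is at the origin; U and R share the same y with |UR| = 57.0 and R on the −x side, so R = (-57.0, 0.00). A1 meets UR tangentially, so HR is at right angles to UR, so H = R + (0, 6.4) = (-57.0, 6.40). On A1, R sits at bearing -90° from H; an 82° counterclockwise sweep puts V at bearing -8°, so V = H + 6.4·(cos -8°, sin -8°) = (-50.7, 5.51). Then |UV| = |V − U| = 51.0.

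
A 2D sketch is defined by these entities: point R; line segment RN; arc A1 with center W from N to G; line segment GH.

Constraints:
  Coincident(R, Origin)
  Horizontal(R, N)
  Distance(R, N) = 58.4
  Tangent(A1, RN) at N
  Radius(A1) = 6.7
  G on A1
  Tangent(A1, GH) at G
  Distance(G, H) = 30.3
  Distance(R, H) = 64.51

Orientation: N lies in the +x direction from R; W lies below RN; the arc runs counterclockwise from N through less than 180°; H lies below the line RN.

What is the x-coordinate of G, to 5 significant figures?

51.704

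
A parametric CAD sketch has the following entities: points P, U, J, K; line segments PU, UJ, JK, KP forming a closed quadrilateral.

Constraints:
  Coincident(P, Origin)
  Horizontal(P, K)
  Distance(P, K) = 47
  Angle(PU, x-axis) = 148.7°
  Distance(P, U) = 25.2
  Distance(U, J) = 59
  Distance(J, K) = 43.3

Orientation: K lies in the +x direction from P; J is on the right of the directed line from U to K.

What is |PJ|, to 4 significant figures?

35.81

Checks: |UJ| = 59.00 ✓; |JK| = 43.30 ✓.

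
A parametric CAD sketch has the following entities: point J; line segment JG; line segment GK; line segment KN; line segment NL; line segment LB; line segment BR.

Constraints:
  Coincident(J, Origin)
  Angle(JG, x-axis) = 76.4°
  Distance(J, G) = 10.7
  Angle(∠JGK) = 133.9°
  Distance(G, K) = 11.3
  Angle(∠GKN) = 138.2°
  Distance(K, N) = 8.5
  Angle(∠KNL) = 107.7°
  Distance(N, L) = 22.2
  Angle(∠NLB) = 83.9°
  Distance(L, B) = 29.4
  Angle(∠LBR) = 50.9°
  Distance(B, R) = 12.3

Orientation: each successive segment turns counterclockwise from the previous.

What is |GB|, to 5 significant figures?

20.191

∠KNL = 107.7° gives NL at -123.40° from the x-axis; with |NL| = 22.2, L = (-23.959, 3.6968). ∠NLB = 83.9° gives LB at -27.300° from the x-axis; with |LB| = 29.4, B = (2.1663, -9.7875). Then |GB| = |B − G| = 20.191.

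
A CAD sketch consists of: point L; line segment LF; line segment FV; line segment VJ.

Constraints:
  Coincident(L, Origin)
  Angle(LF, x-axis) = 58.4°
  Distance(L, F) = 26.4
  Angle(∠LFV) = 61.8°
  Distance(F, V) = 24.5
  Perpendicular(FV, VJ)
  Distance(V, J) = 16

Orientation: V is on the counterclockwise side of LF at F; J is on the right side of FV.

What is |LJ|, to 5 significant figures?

41.066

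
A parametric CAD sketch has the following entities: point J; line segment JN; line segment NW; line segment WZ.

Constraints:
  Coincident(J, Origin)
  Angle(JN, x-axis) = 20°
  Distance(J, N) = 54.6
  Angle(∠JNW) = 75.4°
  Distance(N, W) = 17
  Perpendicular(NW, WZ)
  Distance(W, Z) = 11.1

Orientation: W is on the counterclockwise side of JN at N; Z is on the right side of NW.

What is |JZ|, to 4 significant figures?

64.02

J is at the origin; JN runs at 20.0° with length 54.6, so N = 54.6·(cos 20.0°, sin 20.0°) = (51.31, 18.67). ∠JNW = 75.4°, so NW runs at 20.0° + (180° − 75.4°) = 124.6° from the x-axis; with |NW| = 17.0, W = N + 17.0·(cos 124.6°, sin 124.6°) = (41.65, 32.67). NW is perpendicular to WZ; with |WZ| = 11.1 on the right of NW, Z = W + 11.1·(0.8231, 0.5678) = (50.79, 38.97). Then |JZ| = |Z − J| = 64.02.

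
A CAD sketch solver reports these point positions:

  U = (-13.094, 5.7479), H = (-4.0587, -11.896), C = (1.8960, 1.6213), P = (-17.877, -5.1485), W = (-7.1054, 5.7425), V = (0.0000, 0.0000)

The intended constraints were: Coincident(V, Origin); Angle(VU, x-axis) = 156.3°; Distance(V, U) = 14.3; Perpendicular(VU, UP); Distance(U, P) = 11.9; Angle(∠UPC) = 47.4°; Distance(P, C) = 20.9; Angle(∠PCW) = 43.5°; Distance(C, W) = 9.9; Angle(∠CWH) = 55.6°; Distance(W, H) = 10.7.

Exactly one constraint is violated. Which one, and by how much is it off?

Distance(W, H) = 10.7 — off by 7.20.

V = (0.00, 0.00) ✓; VU at 156.3° ✓; |VU| = 14.30 ✓; ∠(VU, UP) = 90.00° ✓; |UP| = 11.90 ✓; ∠UPC = 47.40° ✓; |PC| = 20.90 ✓; ∠PCW = 43.50° ✓; |CW| = 9.900 ✓; ∠CWH = 55.60° ✓; |WH| = 17.90 ✗.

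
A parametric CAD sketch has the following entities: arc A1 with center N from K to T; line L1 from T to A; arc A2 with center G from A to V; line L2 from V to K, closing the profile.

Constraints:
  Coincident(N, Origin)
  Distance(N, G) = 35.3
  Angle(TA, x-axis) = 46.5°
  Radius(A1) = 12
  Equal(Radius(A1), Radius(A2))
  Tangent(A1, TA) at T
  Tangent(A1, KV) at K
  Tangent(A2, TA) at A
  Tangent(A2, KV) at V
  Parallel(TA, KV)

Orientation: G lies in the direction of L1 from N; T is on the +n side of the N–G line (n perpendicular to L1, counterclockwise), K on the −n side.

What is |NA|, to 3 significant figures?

37.3

The slot axis is L1's direction at 46.5°, so u = (cos 46.5°, sin 46.5°) = (0.688, 0.725) and n = (−sin 46.5°, cos 46.5°) = (-0.725, 0.688). N is at the origin and G lies 35.3 along u from N, so G = 35.3·u = (24.3, 25.6). Tangency of A1 to both parallel lines with radius 12.0 puts T and K at N ± 12.0·n: T = (-8.70, 8.26), K = (8.70, -8.26). Equal radii place A and V the same way about G: A = G + 12.0·n = (15.6, 33.9), V = G − 12.0·n = (33.0, 17.3). Then |NA| = |A − N| = 37.3.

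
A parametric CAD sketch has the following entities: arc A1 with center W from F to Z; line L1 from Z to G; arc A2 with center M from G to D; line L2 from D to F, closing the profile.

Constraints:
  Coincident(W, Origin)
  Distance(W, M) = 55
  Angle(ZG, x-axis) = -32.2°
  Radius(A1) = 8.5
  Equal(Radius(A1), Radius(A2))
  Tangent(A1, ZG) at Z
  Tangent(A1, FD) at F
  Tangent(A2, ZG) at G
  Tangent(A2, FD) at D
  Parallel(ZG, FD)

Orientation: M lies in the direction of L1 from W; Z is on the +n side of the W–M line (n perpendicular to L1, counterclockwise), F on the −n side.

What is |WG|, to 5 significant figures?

55.653

The slot axis is L1's direction at -32.2°, so u = (cos -32.2°, sin -32.2°) = (0.84619, -0.53288) and n = (−sin -32.2°, cos -32.2°) = (0.53288, 0.84619). W is at the origin and M lies 55.0 along u from W, so M = 55.0·u = (46.541, -29.308). Tangency of A1 to both parallel lines with radius 8.5 puts Z and F at W ± 8.5·n: Z = (4.5294, 7.1926), F = (-4.5294, -7.1926). Equal radii place G and D the same way about M: G = M + 8.5·n = (51.070, -22.116), D = M − 8.5·n = (42.011, -36.501). Then |WG| = |G − W| = 55.653.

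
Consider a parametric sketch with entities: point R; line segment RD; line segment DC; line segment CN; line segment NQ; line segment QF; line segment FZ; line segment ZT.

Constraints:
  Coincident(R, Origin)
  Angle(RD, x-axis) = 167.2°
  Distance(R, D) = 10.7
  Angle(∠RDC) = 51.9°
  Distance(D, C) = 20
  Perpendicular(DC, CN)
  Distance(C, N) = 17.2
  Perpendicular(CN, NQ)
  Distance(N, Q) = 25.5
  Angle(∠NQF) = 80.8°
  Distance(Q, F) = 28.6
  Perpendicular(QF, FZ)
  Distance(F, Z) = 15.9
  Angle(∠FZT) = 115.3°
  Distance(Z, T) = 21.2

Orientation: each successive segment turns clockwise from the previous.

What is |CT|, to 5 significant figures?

11.896

QF ⟂ FZ, so FZ runs at 29.900°; with |FZ| = 15.9, Z = (-4.3278, 18.273). ∠FZT = 115.3° gives ZT at -34.800° from the x-axis; with |ZT| = 21.2, T = (13.081, 6.1739). Then |CT| = |T − C| = 11.896.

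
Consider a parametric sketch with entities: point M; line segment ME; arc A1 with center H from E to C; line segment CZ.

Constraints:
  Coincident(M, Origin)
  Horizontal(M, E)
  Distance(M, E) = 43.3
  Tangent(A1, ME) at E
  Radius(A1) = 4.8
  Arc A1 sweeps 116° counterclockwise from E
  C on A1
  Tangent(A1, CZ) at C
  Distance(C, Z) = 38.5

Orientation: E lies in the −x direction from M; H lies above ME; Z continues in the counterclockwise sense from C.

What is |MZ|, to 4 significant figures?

69.60

M is at the origin; M and E share the same y with |ME| = 43.3 and E on the −x side, so E = (-43.30, 0.000). Since A1 is tangent to ME there, HE ⟂ ME, so H = E + (0, 4.8) = (-43.30, 4.800). On A1, E sits at bearing -90° from H; a 116° counterclockwise sweep puts C at bearing 26°, so C = H + 4.8·(cos 26°, sin 26°) = (-38.99, 6.904). Since A1 is tangent to CZ there, HC ⟂ CZ, so CZ runs along (−sin 26°, cos 26°); with |CZ| = 38.5, Z = (-55.86, 41.51). Then |MZ| = |Z − M| = 69.60.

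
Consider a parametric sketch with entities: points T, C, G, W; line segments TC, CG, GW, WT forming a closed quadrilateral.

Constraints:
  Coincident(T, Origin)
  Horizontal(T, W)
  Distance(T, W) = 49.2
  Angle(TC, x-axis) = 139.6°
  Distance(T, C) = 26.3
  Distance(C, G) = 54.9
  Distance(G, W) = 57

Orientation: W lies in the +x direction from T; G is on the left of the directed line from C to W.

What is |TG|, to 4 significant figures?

55.86

Checks: |CG| = 54.90 ✓; |GW| = 57.00 ✓.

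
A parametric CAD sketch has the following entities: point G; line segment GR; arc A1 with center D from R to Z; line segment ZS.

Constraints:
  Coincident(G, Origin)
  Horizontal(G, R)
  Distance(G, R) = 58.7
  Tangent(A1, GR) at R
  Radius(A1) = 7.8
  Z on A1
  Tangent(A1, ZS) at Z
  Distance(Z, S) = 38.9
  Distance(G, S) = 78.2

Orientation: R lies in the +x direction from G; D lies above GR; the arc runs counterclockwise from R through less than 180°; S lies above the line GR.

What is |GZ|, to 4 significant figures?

67.01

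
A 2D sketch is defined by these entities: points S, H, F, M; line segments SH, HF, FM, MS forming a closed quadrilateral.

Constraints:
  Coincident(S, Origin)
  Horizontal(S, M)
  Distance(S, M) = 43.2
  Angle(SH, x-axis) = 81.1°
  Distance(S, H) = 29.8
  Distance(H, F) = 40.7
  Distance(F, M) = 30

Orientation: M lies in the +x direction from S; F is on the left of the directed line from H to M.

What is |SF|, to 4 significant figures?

54.30

S is at the origin; SM is horizontal with |SM| = 43.2 and M in +x, so M = (43.2, 0). SH runs at 81.1° with |SH| = 29.8, so H = (4.610, 29.44). F is determined by |HF| = 40.7 and |FM| = 30.0 together: it lies at the intersection of circle(H, 40.7) and circle(M, 30.0). With |HM| = 48.54, the foot of the radical line on HM is 32.06 from H and the perpendicular offset is √(40.7² − 32.06²) = 25.07. Taking the left-of-HM solution: F = (45.31, 29.93).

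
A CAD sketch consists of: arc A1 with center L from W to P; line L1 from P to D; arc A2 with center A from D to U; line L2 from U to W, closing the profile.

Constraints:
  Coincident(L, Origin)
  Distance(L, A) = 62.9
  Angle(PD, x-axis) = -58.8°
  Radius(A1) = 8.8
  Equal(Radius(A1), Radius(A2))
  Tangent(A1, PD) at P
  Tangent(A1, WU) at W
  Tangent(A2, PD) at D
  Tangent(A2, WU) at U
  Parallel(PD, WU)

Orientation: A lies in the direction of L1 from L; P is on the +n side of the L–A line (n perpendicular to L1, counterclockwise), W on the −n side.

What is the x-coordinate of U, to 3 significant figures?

25.1

The slot axis is L1's direction at -58.8°, so u = (cos -58.8°, sin -58.8°) = (0.518, -0.855) and n = (−sin -58.8°, cos -58.8°) = (0.855, 0.518). L is at the origin and A lies 62.9 along u from L, so A = 62.9·u = (32.6, -53.8). Tangency of A1 to both parallel lines with radius 8.8 puts P and W at L ± 8.8·n: P = (7.53, 4.56), W = (-7.53, -4.56). Equal radii place D and U the same way about A: D = A + 8.8·n = (40.1, -49.2), U = A − 8.8·n = (25.1, -58.4). So U.x = 25.1.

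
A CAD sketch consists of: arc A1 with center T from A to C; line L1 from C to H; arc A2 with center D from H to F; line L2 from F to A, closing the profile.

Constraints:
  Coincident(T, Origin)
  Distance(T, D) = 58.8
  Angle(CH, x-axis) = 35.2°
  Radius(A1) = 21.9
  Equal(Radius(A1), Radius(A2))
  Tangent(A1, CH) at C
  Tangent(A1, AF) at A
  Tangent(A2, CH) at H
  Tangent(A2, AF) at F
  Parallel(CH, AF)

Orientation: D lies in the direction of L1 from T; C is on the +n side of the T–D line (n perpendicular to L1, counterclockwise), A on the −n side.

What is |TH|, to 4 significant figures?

62.75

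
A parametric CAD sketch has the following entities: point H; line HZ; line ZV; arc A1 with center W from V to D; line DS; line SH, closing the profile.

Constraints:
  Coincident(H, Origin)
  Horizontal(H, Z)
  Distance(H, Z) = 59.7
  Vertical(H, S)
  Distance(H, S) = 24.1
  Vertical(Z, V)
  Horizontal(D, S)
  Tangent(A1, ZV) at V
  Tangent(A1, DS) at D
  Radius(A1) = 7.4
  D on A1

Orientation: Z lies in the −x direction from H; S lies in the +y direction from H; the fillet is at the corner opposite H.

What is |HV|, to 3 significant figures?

62.0

The virtual corner opposite H is at (-59.7, 24.1). Tangency of A1 to ZV means the radius WV is perpendicular to ZV and tangency of A1 to DS means the radius WD is perpendicular to DS, with radius 7.4, so the center W sits 7.4 in from both sides at W = (-52.3, 16.7). That places the tangent points at V = (-59.7, 16.7) on ZV and D = (-52.3, 24.1) on DS. Then |HV| = |V − H| = 62.0.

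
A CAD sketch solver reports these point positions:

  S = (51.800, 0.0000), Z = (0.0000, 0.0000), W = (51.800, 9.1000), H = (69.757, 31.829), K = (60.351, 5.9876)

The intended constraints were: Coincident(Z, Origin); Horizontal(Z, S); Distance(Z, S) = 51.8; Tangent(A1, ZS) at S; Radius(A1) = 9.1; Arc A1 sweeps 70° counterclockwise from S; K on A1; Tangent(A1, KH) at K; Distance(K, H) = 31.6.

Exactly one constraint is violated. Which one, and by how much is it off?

Distance(K, H) = 31.6 — off by 4.10.

Z = (0.00, 0.00) ✓; Z.y = 0.00, S.y = 0.00 ✓; |ZS| = 51.80 ✓; ∠(WS, SZ) = 90.00° ✓; |WS| = 9.100 ✓; bearing(W→K) − bearing(W→S) = 70.00° ✓; |WK| = 9.100 ✓; ∠(WK, KH) = 90.00° ✓; |KH| = 27.50 ✗.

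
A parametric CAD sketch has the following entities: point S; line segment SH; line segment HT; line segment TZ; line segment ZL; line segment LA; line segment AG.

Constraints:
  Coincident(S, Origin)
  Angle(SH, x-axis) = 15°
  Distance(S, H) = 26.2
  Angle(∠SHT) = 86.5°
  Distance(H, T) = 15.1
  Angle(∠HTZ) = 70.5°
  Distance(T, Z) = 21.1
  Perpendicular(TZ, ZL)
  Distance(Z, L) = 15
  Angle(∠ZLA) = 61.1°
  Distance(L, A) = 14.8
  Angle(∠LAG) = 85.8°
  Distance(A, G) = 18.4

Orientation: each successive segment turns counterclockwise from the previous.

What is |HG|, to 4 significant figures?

25.46

S is at the origin; SH runs at 15.0° with length 26.2, so H = (25.31, 6.781). ∠SHT = 86.5° gives HT at 108.5° from the x-axis; with |HT| = 15.1, T = (20.52, 21.10). ∠HTZ = 70.5° gives TZ at -142.0° from the x-axis; with |TZ| = 21.1, Z = (3.889, 8.110). TZ ⟂ ZL, so ZL runs at -52.00°; with |ZL| = 15.0, L = (13.12, -3.710). ∠ZLA = 61.1° gives LA at 66.90° from the x-axis; with |LA| = 14.8, A = (18.93, 9.903). ∠LAG = 85.8° gives AG at 161.1° from the x-axis; with |AG| = 18.4, G = (1.522, 15.86). Then |HG| = |G − H| = 25.46.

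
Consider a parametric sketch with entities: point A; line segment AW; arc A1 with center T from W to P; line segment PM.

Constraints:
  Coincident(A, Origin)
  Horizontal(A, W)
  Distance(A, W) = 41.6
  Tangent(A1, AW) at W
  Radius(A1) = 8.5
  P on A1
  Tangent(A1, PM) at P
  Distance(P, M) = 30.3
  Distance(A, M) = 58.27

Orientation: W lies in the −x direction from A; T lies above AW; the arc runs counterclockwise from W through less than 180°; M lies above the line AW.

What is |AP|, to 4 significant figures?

35.24

Checks: |TP| = 8.500 ✓; ∠(TP, PM) = 90.00° ✓; |PM| = 30.30 ✓; |AM| = 58.27 ✓.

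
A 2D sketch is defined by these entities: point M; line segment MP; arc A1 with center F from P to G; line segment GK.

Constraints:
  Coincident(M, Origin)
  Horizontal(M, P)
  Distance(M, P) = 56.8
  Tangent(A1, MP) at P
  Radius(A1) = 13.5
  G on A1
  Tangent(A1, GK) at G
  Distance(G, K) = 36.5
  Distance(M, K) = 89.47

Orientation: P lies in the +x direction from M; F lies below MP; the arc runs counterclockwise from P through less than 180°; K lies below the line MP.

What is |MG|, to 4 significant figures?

53.62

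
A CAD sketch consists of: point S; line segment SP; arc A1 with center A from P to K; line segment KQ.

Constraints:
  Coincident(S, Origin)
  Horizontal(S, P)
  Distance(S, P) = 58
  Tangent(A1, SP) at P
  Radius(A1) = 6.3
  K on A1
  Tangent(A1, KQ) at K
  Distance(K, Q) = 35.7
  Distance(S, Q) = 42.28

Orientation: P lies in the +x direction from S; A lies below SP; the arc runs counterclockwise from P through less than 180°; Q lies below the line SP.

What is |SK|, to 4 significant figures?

53.22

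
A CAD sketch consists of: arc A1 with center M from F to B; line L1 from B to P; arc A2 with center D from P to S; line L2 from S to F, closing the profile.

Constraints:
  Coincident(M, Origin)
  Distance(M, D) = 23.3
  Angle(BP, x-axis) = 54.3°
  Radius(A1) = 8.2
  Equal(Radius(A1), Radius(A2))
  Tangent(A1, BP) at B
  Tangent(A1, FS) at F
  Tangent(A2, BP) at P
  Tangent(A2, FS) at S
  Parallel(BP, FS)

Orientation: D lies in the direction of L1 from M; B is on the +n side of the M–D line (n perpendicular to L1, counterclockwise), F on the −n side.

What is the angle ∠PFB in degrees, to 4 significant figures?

54.86°

Tangency of A1 to both parallel lines with radius 8.2 puts B and F at M ± 8.2·n: B = (-6.659, 4.785), F = (6.659, -4.785). Equal radii place P and S the same way about D: P = D + 8.2·n = (6.937, 23.71), S = D − 8.2·n = (20.26, 14.14). Then cos ∠PFB = FP·FB / (|FP||FB|), giving 54.86°.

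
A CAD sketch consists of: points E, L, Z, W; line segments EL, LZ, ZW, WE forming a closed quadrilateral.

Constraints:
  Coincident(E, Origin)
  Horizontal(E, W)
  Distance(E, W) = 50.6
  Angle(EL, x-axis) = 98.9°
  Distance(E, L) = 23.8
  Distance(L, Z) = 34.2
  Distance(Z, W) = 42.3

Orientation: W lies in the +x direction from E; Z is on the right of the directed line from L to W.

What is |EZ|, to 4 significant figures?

12.26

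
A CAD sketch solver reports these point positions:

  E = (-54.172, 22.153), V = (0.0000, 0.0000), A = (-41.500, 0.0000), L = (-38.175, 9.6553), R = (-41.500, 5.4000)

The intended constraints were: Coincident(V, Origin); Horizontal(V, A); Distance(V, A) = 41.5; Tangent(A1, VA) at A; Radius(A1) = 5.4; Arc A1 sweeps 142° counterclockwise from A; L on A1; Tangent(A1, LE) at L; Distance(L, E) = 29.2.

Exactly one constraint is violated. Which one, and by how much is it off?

Distance(L, E) = 29.2 — off by 8.90.

V = (0.00, 0.00) ✓; V.y = 0.00, A.y = 0.00 ✓; |VA| = 41.50 ✓; ∠(RA, AV) = 90.00° ✓; |RA| = 5.400 ✓; bearing(R→L) − bearing(R→A) = 142.0° ✓; |RL| = 5.400 ✓; ∠(RL, LE) = 90.00° ✓; |LE| = 20.30 ✗.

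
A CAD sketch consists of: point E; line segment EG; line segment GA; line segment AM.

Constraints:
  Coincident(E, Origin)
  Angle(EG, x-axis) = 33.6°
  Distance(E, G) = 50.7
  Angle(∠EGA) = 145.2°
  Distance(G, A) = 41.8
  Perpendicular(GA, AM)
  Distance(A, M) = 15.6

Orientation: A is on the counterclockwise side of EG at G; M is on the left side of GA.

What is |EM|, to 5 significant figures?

84.491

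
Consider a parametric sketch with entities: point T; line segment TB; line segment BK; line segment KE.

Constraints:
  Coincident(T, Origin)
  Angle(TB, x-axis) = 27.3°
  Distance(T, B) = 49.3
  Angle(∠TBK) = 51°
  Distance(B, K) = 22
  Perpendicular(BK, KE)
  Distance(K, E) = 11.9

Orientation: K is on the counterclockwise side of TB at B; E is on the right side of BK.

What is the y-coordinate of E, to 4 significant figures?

42.35

T is at the origin; TB runs at 27.3° with length 49.3, so B = 49.3·(cos 27.3°, sin 27.3°) = (43.81, 22.61). ∠TBK = 51.0°, so BK runs at 27.3° + (180° − 51.0°) = 156.3° from the x-axis; with |BK| = 22.0, K = B + 22.0·(cos 156.3°, sin 156.3°) = (23.66, 31.45). BK is perpendicular to KE; with |KE| = 11.9 on the right of BK, E = K + 11.9·(0.4019, 0.9157) = (28.45, 42.35). So E.y = 42.35.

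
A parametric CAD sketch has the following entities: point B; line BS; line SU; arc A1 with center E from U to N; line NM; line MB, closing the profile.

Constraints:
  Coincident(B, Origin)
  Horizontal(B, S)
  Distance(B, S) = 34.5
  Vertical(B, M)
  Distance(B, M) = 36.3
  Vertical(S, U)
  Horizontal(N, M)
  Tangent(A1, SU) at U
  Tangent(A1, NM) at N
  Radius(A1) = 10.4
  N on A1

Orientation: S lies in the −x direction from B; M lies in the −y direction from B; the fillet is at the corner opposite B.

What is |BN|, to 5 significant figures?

43.572

B is at the origin; B and S share the same y with |BS| = 34.5 and S on the −x side, so S = (-34.500, 0.0000). BM is vertical with |BM| = 36.3 and M on the −y side, so M = (0.0000, -36.300). The virtual corner opposite B is at (-34.500, -36.300). A1 meets SU tangentially, so EU is at right angles to SU and since A1 is tangent to NM there, EN ⟂ NM, with radius 10.4, so the center E sits 10.4 in from both sides at E = (-24.100, -25.900). That places the tangent points at U = (-34.500, -25.900) on SU and N = (-24.100, -36.300) on NM. Then |BN| = |N − B| = 43.572.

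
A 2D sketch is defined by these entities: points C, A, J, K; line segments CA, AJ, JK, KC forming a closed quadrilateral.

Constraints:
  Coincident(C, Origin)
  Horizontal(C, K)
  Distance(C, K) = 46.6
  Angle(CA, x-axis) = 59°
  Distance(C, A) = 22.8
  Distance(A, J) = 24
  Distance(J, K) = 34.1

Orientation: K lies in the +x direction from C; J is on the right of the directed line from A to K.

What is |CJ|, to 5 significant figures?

13.536

C is at the origin; CK is horizontal with |CK| = 46.6 and K in +x, so K = (46.6, 0). CA runs at 59.0° with |CA| = 22.8, so A = (11.743, 19.543). J is determined by |AJ| = 24.0 and |JK| = 34.1 together: it lies at the intersection of circle(A, 24.0) and circle(K, 34.1). With |AK| = 39.962, the foot of the radical line on AK is 12.639 from A and the perpendicular offset is √(24.0² − 12.639²) = 20.402. Taking the right-of-AK solution: J = (12.789, -4.4338).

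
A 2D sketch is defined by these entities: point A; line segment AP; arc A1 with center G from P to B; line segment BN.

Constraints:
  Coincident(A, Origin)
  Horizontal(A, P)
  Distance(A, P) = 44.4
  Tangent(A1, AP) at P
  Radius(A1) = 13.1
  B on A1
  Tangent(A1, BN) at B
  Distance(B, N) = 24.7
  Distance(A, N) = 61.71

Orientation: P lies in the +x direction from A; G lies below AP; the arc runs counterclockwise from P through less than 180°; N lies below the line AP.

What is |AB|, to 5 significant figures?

38.748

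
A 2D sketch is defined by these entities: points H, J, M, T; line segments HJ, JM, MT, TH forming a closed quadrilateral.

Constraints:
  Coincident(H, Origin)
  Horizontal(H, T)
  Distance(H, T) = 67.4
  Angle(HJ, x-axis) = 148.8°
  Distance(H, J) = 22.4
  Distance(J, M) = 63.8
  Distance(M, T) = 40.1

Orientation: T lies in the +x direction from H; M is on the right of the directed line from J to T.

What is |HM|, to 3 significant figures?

41.4

H is at the origin; H and T share the same y with |HT| = 67.4 and T in +x, so T = (67.4, 0). HJ runs at 148.8° with |HJ| = 22.4, so J = (-19.2, 11.6). M is determined by |JM| = 63.8 and |MT| = 40.1 together: it lies at the intersection of circle(J, 63.8) and circle(T, 40.1). With |JT| = 87.3, the foot of the radical line on JT is 57.8 from J and the perpendicular offset is √(63.8² − 57.8²) = 27.1. Taking the right-of-JT solution: M = (34.5, -22.9).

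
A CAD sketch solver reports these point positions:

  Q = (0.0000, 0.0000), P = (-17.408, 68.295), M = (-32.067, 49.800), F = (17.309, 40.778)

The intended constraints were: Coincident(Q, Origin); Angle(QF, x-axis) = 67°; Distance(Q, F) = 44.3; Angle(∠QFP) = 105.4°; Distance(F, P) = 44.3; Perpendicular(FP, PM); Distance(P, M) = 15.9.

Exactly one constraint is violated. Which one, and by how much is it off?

Distance(P, M) = 15.9 — off by 7.70.

Q = (0.00, 0.00) ✓; QF at 67.00° ✓; |QF| = 44.30 ✓; ∠QFP = 105.4° ✓; |FP| = 44.30 ✓; ∠(FP, PM) = 90.00° ✓; |PM| = 23.60 ✗.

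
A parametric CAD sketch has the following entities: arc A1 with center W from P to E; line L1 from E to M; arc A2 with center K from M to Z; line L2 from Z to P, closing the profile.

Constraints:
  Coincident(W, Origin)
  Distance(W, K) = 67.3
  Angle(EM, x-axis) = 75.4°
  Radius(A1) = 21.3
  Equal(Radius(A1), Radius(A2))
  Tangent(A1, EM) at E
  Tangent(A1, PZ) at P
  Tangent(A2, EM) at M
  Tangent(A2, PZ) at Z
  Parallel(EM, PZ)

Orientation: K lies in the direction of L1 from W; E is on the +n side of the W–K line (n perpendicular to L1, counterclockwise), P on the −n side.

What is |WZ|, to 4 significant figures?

70.59

The slot axis is L1's direction at 75.4°, so u = (cos 75.4°, sin 75.4°) = (0.2521, 0.9677) and n = (−sin 75.4°, cos 75.4°) = (-0.9677, 0.2521). W is at the origin and K lies 67.3 along u from W, so K = 67.3·u = (16.96, 65.13). Tangency of A1 to both parallel lines with radius 21.3 puts E and P at W ± 21.3·n: E = (-20.61, 5.369), P = (20.61, -5.369). Equal radii place M and Z the same way about K: M = K + 21.3·n = (-3.648, 70.50), Z = K − 21.3·n = (37.58, 59.76). Then |WZ| = |Z − W| = 70.59.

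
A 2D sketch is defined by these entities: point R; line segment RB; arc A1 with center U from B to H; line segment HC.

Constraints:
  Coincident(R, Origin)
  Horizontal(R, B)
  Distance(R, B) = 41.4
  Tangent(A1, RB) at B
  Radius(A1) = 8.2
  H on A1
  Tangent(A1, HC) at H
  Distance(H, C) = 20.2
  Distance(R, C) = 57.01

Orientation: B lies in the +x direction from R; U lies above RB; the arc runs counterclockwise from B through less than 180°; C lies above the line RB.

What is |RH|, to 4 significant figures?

50.29

R is at the origin; RB is horizontal with |RB| = 41.4 and B on the +x side, so B = (41.40, 0.000). The tangent condition forces UB to be normal to RB, so U = B + (0, 8.2) = (41.40, 8.200). Since UH ⟂ HC (tangency), |UC| = √(8.2² + 20.2²) = 21.80 regardless of where H sits on A1. So C lies on both circle(R, 57.01) and circle(U, 21.80); the above-RB intersection is C = (49.38, 28.49). H is the foot of the tangent from C: H = (49.60, 8.288).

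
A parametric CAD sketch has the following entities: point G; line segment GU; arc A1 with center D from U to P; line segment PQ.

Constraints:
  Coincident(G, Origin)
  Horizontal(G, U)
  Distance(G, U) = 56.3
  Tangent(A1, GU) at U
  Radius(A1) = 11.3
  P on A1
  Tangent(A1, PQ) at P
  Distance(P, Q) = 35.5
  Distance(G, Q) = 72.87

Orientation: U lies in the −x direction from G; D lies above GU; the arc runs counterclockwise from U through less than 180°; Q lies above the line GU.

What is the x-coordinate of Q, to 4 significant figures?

-54.38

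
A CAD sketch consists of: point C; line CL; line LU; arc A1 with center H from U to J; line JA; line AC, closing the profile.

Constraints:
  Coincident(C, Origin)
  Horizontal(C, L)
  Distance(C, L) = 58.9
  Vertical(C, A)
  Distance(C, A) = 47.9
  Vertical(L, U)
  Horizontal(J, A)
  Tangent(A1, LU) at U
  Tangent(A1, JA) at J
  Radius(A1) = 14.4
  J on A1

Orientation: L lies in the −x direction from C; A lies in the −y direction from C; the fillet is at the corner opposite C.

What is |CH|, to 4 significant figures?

55.70

C is at the origin; C and L share the same y with |CL| = 58.9 and L on the −x side, so L = (-58.90, 0.000). CA is vertical with |CA| = 47.9 and A on the −y side, so A = (0.000, -47.90). The virtual corner opposite C is at (-58.90, -47.90). The tangent condition forces HU to be normal to LU and the tangent condition forces HJ to be normal to JA, with radius 14.4, so the center H sits 14.4 in from both sides at H = (-44.50, -33.50). Then |CH| = |H − C| = 55.70.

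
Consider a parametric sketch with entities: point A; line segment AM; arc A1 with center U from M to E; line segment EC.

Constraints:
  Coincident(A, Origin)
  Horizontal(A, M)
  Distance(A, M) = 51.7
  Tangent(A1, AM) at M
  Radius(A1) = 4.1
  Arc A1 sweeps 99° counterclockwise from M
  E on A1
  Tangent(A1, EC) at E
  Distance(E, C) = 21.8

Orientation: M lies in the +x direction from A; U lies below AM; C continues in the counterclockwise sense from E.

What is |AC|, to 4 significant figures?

57.42

On A1, M sits at bearing 90° from U; a 99° counterclockwise sweep puts E at bearing 189°, so E = U + 4.1·(cos 189°, sin 189°) = (47.65, -4.741). A1 meets EC tangentially, so UE is at right angles to EC, so EC runs along (−sin 189°, cos 189°); with |EC| = 21.8, C = (51.06, -26.27). Then |AC| = |C − A| = 57.42.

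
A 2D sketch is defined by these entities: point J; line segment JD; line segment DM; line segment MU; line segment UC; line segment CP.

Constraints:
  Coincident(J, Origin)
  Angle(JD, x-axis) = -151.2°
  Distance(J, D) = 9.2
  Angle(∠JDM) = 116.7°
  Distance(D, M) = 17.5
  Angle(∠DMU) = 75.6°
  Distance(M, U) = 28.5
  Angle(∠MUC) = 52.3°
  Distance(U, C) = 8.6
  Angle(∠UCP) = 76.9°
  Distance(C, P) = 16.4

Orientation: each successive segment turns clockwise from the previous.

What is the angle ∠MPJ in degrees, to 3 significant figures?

66.4°

J is at the origin; JD runs at -151.2° with length 9.2, so D = (-8.06, -4.43). ∠JDM = 116.7° gives DM at 146° from the x-axis; with |DM| = 17.5, M = (-22.5, 5.48). ∠DMU = 75.6° gives MU at 41.1° from the x-axis; with |MU| = 28.5, U = (-1.01, 24.2). ∠MUC = 52.3° gives UC at -86.6° from the x-axis; with |UC| = 8.6, C = (-0.498, 15.6). ∠UCP = 76.9° gives CP at 170° from the x-axis; with |CP| = 16.4, P = (-16.7, 18.4). Then cos ∠MPJ = PM·PJ / (|PM||PJ|), giving 66.4°.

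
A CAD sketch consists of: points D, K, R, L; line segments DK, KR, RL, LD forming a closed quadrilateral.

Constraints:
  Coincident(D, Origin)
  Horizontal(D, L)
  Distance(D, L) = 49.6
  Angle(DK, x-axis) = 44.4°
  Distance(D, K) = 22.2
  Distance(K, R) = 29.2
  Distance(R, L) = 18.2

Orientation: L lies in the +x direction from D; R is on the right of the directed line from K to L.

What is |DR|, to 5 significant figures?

34.162

Checks: |KR| = 29.20 ✓; |RL| = 18.20 ✓.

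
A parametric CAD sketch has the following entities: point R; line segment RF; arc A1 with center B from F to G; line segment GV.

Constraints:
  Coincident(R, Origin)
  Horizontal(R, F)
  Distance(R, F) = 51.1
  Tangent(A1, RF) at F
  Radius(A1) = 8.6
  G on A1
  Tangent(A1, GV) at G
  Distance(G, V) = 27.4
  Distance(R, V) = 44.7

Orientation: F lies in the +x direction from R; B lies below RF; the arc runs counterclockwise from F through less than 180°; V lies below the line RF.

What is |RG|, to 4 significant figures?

43.49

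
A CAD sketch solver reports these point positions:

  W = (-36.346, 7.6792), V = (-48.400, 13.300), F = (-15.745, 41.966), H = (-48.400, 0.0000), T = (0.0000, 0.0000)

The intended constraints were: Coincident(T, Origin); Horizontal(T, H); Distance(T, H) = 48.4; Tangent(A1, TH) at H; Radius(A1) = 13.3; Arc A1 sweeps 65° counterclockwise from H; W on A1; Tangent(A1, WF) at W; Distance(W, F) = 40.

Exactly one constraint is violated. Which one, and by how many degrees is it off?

Tangent(A1, WF) at W — off by 6.00°.

T = (0.00, 0.00) ✓; T.y = 0.00, H.y = 0.00 ✓; |TH| = 48.40 ✓; ∠(VH, HT) = 90.00° ✓; |VH| = 13.30 ✓; bearing(V→W) − bearing(V→H) = 65.00° ✓; |VW| = 13.30 ✓; ∠(VW, WF) = 96.00° ✗; |WF| = 40.00 ✓.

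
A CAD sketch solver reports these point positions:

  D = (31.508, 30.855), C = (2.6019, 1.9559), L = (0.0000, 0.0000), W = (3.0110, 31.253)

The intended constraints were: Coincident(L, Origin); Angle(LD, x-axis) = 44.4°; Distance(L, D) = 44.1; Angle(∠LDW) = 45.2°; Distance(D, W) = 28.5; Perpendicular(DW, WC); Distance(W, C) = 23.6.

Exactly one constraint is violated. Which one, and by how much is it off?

Distance(W, C) = 23.6 — off by 5.70.

L = (0.00, 0.00) ✓; LD at 44.40° ✓; |LD| = 44.10 ✓; ∠LDW = 45.20° ✓; |DW| = 28.50 ✓; ∠(DW, WC) = 90.00° ✓; |WC| = 29.30 ✗.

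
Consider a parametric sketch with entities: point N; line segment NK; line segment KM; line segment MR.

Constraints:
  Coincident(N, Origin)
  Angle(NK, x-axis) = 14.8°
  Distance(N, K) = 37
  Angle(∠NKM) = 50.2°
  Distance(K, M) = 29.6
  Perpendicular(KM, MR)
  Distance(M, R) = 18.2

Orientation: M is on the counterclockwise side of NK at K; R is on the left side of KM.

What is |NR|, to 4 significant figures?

11.81

N is at the origin; NK runs at 14.8° with length 37.0, so K = 37.0·(cos 14.8°, sin 14.8°) = (35.77, 9.451). ∠NKM = 50.2°, so KM runs at 14.8° + (180° − 50.2°) = 144.6° from the x-axis; with |KM| = 29.6, M = K + 29.6·(cos 144.6°, sin 144.6°) = (11.64, 26.60). KM is perpendicular to MR; with |MR| = 18.2 on the left of KM, R = M + 18.2·(-0.5793, -0.8151) = (1.102, 11.76). Then |NR| = |R − N| = 11.81.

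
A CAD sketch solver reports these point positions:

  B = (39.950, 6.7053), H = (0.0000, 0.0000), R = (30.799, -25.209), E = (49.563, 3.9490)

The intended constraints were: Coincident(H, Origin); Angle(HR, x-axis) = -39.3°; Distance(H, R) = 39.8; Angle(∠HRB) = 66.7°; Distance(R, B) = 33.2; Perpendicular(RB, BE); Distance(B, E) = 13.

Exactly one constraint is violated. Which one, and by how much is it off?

Distance(B, E) = 13 — off by 3.00.

H = (0.00, 0.00) ✓; HR at -39.30° ✓; |HR| = 39.80 ✓; ∠HRB = 66.70° ✓; |RB| = 33.20 ✓; ∠(RB, BE) = 90.00° ✓; |BE| = 10.00 ✗.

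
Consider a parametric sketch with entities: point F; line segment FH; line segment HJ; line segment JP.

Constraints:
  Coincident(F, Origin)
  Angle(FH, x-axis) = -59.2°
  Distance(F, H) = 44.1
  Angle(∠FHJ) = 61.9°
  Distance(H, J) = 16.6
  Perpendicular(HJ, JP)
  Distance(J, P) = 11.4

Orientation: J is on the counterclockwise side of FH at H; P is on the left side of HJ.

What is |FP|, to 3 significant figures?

27.8

∠FHJ = 61.9°, so HJ runs at -59.2° + (180° − 61.9°) = 58.9° from the x-axis; with |HJ| = 16.6, J = H + 16.6·(cos 58.9°, sin 58.9°) = (31.2, -23.7). HJ ⟂ JP; with |JP| = 11.4 on the left of HJ, P = J + 11.4·(-0.856, 0.517) = (21.4, -17.8). Then |FP| = |P − F| = 27.8.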